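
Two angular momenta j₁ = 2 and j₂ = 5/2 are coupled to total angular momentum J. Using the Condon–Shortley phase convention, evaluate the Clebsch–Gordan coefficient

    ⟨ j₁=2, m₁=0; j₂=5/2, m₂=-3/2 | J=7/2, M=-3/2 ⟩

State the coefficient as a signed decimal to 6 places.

j₁+j₂−J=1  J+j₁−j₂=3  J−j₁+j₂=4  j₁+j₂+J+1=9
(j₁±m₁, j₂±m₂, J±M) = (2,2,1,4,2,5)
P² = 512/7
sum k=0..1:
  [0] +1/12 = 1/12
  [1] −1/48 = -1/48
S = 1/16
C² = P²·S² = 2/7 ; C = +0.534522

+0.534522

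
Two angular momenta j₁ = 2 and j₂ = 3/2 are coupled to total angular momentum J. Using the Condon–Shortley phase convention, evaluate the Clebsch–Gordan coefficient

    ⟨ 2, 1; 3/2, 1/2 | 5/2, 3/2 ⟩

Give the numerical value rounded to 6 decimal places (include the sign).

+√(1/35) = +0.169031

triangle: 1!×3!×2!/7! = 12/5040
(j±m)!: 3!×1!×2!×1!×4!×1! = 288
prefactor² = (2J+1)×Δ×N² = 144/35
  k=0: +1/(0!×1!×1!×2!×2!×0!) = 1/4
  k=1: −1/(1!×0!×0!×1!×3!×1!) = -1/6
Σ = 1/12  ⇒  CG² = 144/35×1/12² = 1/35
CG = +√(1/35) = +0.169031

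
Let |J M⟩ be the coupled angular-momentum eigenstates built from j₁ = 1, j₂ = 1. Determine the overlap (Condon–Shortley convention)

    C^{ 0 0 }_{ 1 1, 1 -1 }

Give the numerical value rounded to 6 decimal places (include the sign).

+0.577350

triangle: 2!*0!*0!/3! = 2/6
(j±m)!: 2!*0!*0!*2!*0!*0! = 4
prefactor² = (2J+1)*Δ*N² = 4/3
  k=0: +1/(0!*2!*0!*0!*0!*0!) = 1/2
Σ = 1/2  ⇒  CG² = 4/3*1/2² = 1/3
CG = +√(1/3) = +0.577350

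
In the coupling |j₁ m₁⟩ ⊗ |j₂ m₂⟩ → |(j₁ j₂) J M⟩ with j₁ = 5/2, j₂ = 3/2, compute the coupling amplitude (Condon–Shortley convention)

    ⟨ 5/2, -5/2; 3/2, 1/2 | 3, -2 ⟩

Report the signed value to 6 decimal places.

-0.645497

j₁+j₂−J=1  J+j₁−j₂=4  J−j₁+j₂=2  j₁+j₂+J+1=8
(j₁±m₁, j₂±m₂, J±M) = (0,5,2,1,1,5)
P² = 240
sum k=1..1:
  [1] −1/24 = -1/24
S = -1/24
C² = P²·S² = 5/12 ; C = -0.645497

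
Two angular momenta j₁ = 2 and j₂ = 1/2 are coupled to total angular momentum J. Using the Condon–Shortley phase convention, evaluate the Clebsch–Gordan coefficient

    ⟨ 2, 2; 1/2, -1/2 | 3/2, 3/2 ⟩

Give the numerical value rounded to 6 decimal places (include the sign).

+0.894427  (= +√(4/5))

triangle: 1!×3!×0!/5! = 6/120
(j±m)!: 4!×0!×0!×1!×3!×0! = 144
prefactor² = (2J+1)×Δ×N² = 144/5
  k=0: +1/(0!×1!×0!×0!×3!×0!) = 1/6
Σ = 1/6  ⇒  CG² = 144/5×1/6² = 4/5
CG = +√(4/5) = +0.894427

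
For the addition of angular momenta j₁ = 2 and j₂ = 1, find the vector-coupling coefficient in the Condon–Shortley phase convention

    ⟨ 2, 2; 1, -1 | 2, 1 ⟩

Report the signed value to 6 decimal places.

+0.577350  (= +√(1/3))

√[5·1!3!1!/6! · 4!0!0!2!3!1!] = √(12)
  +(−1)^0/∏(0,1,0,0,3,1)! = 1/6  (running 1/6)
⟨..|..⟩ = √(12)·(1/6) = +0.577350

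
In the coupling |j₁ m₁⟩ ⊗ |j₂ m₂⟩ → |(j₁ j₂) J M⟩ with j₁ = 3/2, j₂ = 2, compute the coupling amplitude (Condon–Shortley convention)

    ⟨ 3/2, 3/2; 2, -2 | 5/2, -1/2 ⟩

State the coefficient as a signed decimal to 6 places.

+√(6/35) = +0.414039

triangle: 1!×2!×3!/7! = 12/5040
(j±m)!: 3!×0!×0!×4!×2!×3! = 1728
prefactor² = (2J+1)×Δ×N² = 864/35
  k=0: +1/(0!×1!×0!×0!×2!×3!) = 1/12
Σ = 1/12  ⇒  CG² = 864/35×1/12² = 6/35
CG = +√(6/35) = +0.414039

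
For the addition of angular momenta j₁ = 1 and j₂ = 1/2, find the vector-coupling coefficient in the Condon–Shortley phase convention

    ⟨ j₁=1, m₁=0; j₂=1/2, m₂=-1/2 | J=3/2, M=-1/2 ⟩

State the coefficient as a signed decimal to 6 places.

+√(2/3) = +0.816497

√[4·0!2!1!/4! · 1!1!0!1!1!2!] = √(2/3)
  +(−1)^0/∏(0,0,1,0,1,1)! = 1  (running 1)
⟨..|..⟩ = √(2/3)·(1) = +0.816497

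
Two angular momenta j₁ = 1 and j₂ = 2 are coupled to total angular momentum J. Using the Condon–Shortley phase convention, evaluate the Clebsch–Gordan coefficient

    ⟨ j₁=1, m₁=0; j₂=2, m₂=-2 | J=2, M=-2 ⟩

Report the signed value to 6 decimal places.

+√(2/3) = +0.816497

√[5·1!1!3!/6! · 1!1!0!4!0!4!] = √(24)
  +(−1)^0/∏(0,1,1,0,0,3)! = 1/6  (running 1/6)
⟨..|..⟩ = √(24)·(1/6) = +0.816497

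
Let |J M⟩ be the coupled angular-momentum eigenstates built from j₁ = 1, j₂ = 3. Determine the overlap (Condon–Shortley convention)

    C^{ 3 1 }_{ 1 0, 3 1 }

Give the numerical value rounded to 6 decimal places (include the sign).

-0.288675

triangle: 1!*1!*5!/8! = 120/40320
(j±m)!: 1!*1!*4!*2!*4!*2! = 2304
prefactor² = (2J+1)*Δ*N² = 48
  k=0: +1/(0!*1!*1!*4!*0!*1!) = 1/24
  k=1: −1/(1!*0!*0!*3!*1!*2!) = -1/12
Σ = -1/24  ⇒  CG² = 48*(-1/24)² = 1/12
CG = −√(1/12) = -0.288675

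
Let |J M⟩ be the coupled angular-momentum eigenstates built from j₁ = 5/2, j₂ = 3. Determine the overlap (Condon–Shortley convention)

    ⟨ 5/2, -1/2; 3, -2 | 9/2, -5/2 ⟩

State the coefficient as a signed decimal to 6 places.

+√(49/198) ≈ +0.497468

√[10·1!4!5!/11! · 2!3!1!5!2!7!] = √(115200/11)
  +(−1)^0/∏(0,1,3,1,1,4)! = 1/144  (running 1/144)
  +(−1)^1/∏(1,0,2,0,2,5)! = -1/480  (running 7/1440)
⟨..|..⟩ = √(115200/11)·(7/1440) = +0.497468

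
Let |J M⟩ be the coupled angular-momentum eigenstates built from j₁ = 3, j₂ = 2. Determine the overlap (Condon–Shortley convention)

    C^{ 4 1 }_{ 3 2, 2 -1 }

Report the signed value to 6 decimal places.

√[9·1!5!3!/10! · 5!1!1!3!5!3!] = √(6480/7)
  +(−1)^0/∏(0,1,1,1,4,2)! = 1/48  (running 1/48)
  +(−1)^1/∏(1,0,0,0,5,3)! = -1/720  (running 7/360)
⟨..|..⟩ = √(6480/7)·(7/360) = +0.591608

+√(7/20) = +0.591608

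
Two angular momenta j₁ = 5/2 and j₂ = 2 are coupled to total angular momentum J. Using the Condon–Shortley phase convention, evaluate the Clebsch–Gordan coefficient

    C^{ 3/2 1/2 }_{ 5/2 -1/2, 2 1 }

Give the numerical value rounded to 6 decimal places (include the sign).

j₁+j₂−J=3  J+j₁−j₂=2  J−j₁+j₂=1  j₁+j₂+J+1=7
(j₁±m₁, j₂±m₂, J±M) = (2,3,3,1,2,1)
P² = 48/35
sum k=2..3:
  [2] +1/2 = 1/2
  [3] −1/12 = -1/12
S = 5/12
C² = P²·S² = 5/21 ; C = +0.487950

+√(5/21) ≈ +0.487950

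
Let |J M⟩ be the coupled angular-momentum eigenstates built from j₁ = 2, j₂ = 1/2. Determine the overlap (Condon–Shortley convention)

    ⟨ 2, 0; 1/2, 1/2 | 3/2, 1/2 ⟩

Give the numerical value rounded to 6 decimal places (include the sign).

−√(2/5) ≈ -0.632456

√[4·1!3!0!/5! · 2!2!1!0!2!1!] = √(8/5)
  +(−1)^1/∏(1,0,1,0,2,0)! = -1/2  (running -1/2)
⟨..|..⟩ = √(8/5)·(-1/2) = -0.632456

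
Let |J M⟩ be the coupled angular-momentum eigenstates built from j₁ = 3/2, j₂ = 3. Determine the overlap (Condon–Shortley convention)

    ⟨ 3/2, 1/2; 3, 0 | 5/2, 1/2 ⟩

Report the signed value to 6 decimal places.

−√(6/35) ≈ -0.414039

triangle: 2!*1!*4!/8! = 48/40320
(j±m)!: 2!*1!*3!*3!*3!*2! = 864
prefactor² = (2J+1)*Δ*N² = 216/35
  k=0: +1/(0!*2!*1!*3!*0!*1!) = 1/12
  k=1: −1/(1!*1!*0!*2!*1!*2!) = -1/4
Σ = -1/6  ⇒  CG² = 216/35*(-1/6)² = 6/35
CG = −√(6/35) = -0.414039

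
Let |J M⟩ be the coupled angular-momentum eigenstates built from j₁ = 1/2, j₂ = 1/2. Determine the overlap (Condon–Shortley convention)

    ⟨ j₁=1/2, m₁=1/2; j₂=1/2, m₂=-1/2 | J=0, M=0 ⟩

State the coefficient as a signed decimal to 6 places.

√[1·1!0!0!/2! · 1!0!0!1!0!0!] = √(1/2)
  +(−1)^0/∏(0,1,0,0,0,0)! = 1  (running 1)
⟨..|..⟩ = √(1/2)·(1) = +0.707107

+√(1/2) ≈ +0.707107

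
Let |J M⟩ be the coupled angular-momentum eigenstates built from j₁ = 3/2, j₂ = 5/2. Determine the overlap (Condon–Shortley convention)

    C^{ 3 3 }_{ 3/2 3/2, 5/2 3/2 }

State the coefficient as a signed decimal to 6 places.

triangle: 1!×2!×4!/8! = 48/40320
(j±m)!: 3!×0!×4!×1!×6!×0! = 103680
prefactor² = (2J+1)×Δ×N² = 864
  k=0: +1/(0!×1!×0!×4!×2!×0!) = 1/48
Σ = 1/48  ⇒  CG² = 864×1/48² = 3/8
CG = +√(3/8) = +0.612372

+0.612372  (= +√(3/8))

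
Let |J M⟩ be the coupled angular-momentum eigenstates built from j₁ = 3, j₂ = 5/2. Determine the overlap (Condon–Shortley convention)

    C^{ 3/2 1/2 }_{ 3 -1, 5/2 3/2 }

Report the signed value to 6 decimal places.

−√(7/30) = -0.483046

√[4·4!2!1!/8! · 2!4!4!1!2!1!] = √(384/35)
  +(−1)^3/∏(3,1,1,1,1,0)! = -1/6  (running -1/6)
  +(−1)^4/∏(4,0,0,0,2,1)! = 1/48  (running -7/48)
⟨..|..⟩ = √(384/35)·(-7/48) = -0.483046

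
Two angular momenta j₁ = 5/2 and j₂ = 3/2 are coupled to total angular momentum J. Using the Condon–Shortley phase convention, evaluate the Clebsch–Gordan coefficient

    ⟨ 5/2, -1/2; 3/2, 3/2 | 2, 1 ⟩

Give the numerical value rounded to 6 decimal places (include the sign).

+√(9/28) ≈ +0.566947

j₁+j₂−J=2  J+j₁−j₂=3  J−j₁+j₂=1  j₁+j₂+J+1=7
(j₁±m₁, j₂±m₂, J±M) = (2,3,3,0,3,1)
P² = 36/7
sum k=2..2:
  [2] +1/4 = 1/4
S = 1/4
C² = P²·S² = 9/28 ; C = +0.566947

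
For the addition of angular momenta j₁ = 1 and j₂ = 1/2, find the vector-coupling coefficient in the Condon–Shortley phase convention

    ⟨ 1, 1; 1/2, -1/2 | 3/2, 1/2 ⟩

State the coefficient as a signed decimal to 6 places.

+0.577350  (= +√(1/3))

j₁+j₂−J=0  J+j₁−j₂=2  J−j₁+j₂=1  j₁+j₂+J+1=4
(j₁±m₁, j₂±m₂, J±M) = (2,0,0,1,2,1)
P² = 4/3
sum k=0..0:
  [0] +1/2 = 1/2
S = 1/2
C² = P²·S² = 1/3 ; C = +0.577350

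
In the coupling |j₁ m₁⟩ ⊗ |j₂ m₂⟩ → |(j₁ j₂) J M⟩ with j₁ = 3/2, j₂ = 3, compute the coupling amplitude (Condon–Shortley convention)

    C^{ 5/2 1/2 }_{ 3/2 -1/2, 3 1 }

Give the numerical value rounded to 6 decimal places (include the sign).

j₁+j₂−J=2  J+j₁−j₂=1  J−j₁+j₂=4  j₁+j₂+J+1=8
(j₁±m₁, j₂±m₂, J±M) = (1,2,4,2,3,2)
P² = 288/35
sum k=1..2:
  [1] −1/6 = -1/6
  [2] +1/8 = 1/8
S = -1/24
C² = P²·S² = 1/70 ; C = -0.119523

-0.119523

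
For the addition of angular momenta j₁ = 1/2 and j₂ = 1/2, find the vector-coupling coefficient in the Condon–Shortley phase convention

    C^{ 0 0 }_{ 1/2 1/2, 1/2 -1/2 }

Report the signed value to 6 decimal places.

+0.707107  (= +√(1/2))

triangle: 1!*0!*0!/2! = 1/2
(j±m)!: 1!*0!*0!*1!*0!*0! = 1
prefactor² = (2J+1)*Δ*N² = 1/2
  k=0: +1/(0!*1!*0!*0!*0!*0!) = 1
Σ = 1  ⇒  CG² = 1/2*1² = 1/2
CG = +√(1/2) = +0.707107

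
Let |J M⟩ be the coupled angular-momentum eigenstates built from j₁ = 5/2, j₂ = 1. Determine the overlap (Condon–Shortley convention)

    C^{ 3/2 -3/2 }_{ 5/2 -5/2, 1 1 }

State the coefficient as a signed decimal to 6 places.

+0.816497

j₁+j₂−J=2  J+j₁−j₂=3  J−j₁+j₂=0  j₁+j₂+J+1=6
(j₁±m₁, j₂±m₂, J±M) = (0,5,2,0,0,3)
P² = 96
sum k=2..2:
  [2] +1/12 = 1/12
S = 1/12
C² = P²·S² = 2/3 ; C = +0.816497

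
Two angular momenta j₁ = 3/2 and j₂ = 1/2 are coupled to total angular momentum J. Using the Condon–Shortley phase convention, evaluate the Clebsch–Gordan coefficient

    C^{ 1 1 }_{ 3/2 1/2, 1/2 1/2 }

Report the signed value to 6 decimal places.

triangle: 1!*2!*0!/4! = 2/24
(j±m)!: 2!*1!*1!*0!*2!*0! = 4
prefactor² = (2J+1)*Δ*N² = 1
  k=1: −1/(1!*0!*0!*0!*2!*0!) = -1/2
Σ = -1/2  ⇒  CG² = 1*(-1/2)² = 1/4
CG = −√(1/4) = -0.500000

-0.500000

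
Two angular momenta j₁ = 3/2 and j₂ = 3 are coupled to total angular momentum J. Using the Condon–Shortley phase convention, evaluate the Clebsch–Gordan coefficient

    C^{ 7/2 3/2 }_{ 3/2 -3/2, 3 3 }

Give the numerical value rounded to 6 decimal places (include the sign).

−√(2/21) ≈ -0.308607

j₁+j₂−J=1  J+j₁−j₂=2  J−j₁+j₂=5  j₁+j₂+J+1=9
(j₁±m₁, j₂±m₂, J±M) = (0,3,6,0,5,2)
P² = 38400/7
sum k=1..1:
  [1] −1/240 = -1/240
S = -1/240
C² = P²·S² = 2/21 ; C = -0.308607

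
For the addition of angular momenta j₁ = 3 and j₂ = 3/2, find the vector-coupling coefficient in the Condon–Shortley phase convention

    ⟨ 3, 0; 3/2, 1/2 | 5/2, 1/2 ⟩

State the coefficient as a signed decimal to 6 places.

-0.414039  (= −√(6/35))

√[6·2!4!1!/8! · 3!3!2!1!3!2!] = √(216/35)
  +(−1)^1/∏(1,1,2,1,2,0)! = -1/4  (running -1/4)
  +(−1)^2/∏(2,0,1,0,3,1)! = 1/12  (running -1/6)
⟨..|..⟩ = √(216/35)·(-1/6) = -0.414039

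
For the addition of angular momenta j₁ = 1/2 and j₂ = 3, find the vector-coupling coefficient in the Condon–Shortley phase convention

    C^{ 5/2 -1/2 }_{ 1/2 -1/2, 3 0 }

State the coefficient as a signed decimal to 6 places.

j₁+j₂−J=1  J+j₁−j₂=0  J−j₁+j₂=5  j₁+j₂+J+1=7
(j₁±m₁, j₂±m₂, J±M) = (0,1,3,3,2,3)
P² = 432/7
sum k=1..1:
  [1] −1/12 = -1/12
S = -1/12
C² = P²·S² = 3/7 ; C = -0.654654

-0.654654  (= −√(3/7))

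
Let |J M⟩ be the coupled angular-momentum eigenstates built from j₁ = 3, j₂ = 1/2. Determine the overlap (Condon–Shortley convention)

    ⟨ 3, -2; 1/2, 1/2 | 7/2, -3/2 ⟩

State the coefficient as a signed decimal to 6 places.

j₁+j₂−J=0  J+j₁−j₂=6  J−j₁+j₂=1  j₁+j₂+J+1=8
(j₁±m₁, j₂±m₂, J±M) = (1,5,1,0,2,5)
P² = 28800/7
sum k=0..0:
  [0] +1/120 = 1/120
S = 1/120
C² = P²·S² = 2/7 ; C = +0.534522

+√(2/7) = +0.534522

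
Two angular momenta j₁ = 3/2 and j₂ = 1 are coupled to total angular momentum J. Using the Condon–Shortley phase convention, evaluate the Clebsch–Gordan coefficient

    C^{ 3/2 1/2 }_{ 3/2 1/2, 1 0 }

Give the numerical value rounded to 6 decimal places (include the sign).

√[4·1!2!1!/5! · 2!1!1!1!2!1!] = √(4/15)
  +(−1)^0/∏(0,1,1,1,1,0)! = 1  (running 1)
  +(−1)^1/∏(1,0,0,0,2,1)! = -1/2  (running 1/2)
⟨..|..⟩ = √(4/15)·(1/2) = +0.258199

+√(1/15) = +0.258199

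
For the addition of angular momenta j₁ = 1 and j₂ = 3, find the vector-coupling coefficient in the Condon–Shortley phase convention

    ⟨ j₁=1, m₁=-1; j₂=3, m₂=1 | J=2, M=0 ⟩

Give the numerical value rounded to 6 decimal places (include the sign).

+0.534522  (= +√(2/7))

j₁+j₂−J=2  J+j₁−j₂=0  J−j₁+j₂=4  j₁+j₂+J+1=7
(j₁±m₁, j₂±m₂, J±M) = (0,2,4,2,2,2)
P² = 128/7
sum k=2..2:
  [2] +1/8 = 1/8
S = 1/8
C² = P²·S² = 2/7 ; C = +0.534522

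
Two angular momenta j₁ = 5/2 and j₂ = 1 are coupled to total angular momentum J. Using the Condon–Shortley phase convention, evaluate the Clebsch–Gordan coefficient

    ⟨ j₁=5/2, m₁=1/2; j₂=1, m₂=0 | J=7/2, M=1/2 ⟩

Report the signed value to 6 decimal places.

+0.755929

√[8·0!5!2!/8! · 3!2!1!1!4!3!] = √(576/7)
  +(−1)^0/∏(0,0,2,1,3,1)! = 1/12  (running 1/12)
⟨..|..⟩ = √(576/7)·(1/12) = +0.755929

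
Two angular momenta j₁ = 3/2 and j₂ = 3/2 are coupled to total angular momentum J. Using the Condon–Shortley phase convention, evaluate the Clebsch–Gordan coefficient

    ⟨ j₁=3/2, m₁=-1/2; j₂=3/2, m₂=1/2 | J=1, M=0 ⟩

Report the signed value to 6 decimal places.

−√(1/20) ≈ -0.223607

triangle: 2!·1!·1!/5! = 2/120
(j±m)!: 1!·2!·2!·1!·1!·1! = 4
prefactor² = (2J+1)·Δ·N² = 1/5
  k=1: −1/(1!·1!·1!·1!·0!·0!) = -1
  k=2: +1/(2!·0!·0!·0!·1!·1!) = 1/2
Σ = -1/2  ⇒  CG² = 1/5·(-1/2)² = 1/20
CG = −√(1/20) = -0.223607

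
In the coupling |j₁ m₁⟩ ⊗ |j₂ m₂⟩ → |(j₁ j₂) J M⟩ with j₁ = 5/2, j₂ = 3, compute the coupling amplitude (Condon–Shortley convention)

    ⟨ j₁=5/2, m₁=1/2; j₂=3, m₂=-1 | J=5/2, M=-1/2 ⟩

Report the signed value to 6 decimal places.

triangle: 3!×2!×3!/9! = 72/362880
(j±m)!: 3!×2!×2!×4!×2!×3! = 6912
prefactor² = (2J+1)×Δ×N² = 288/35
  k=0: +1/(0!×3!×2!×2!×0!×1!) = 1/24
  k=1: −1/(1!×2!×1!×1!×1!×2!) = -1/4
  k=2: +1/(2!×1!×0!×0!×2!×3!) = 1/24
Σ = -1/6  ⇒  CG² = 288/35×(-1/6)² = 8/35
CG = −√(8/35) = -0.478091

-0.478091  (= −√(8/35))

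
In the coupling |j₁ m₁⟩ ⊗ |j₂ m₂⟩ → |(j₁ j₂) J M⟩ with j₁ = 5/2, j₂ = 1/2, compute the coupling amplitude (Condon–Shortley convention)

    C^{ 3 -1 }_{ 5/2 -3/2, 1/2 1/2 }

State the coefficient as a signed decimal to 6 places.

+√(1/3) ≈ +0.577350

j₁+j₂−J=0  J+j₁−j₂=5  J−j₁+j₂=1  j₁+j₂+J+1=7
(j₁±m₁, j₂±m₂, J±M) = (1,4,1,0,2,4)
P² = 192
sum k=0..0:
  [0] +1/24 = 1/24
S = 1/24
C² = P²·S² = 1/3 ; C = +0.577350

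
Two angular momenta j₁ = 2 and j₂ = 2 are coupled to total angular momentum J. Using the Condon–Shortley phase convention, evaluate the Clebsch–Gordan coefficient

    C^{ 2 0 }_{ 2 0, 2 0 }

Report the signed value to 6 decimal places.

√[5·2!2!2!/7! · 2!2!2!2!2!2!] = √(32/63)
  +(−1)^0/∏(0,2,2,2,0,0)! = 1/8  (running 1/8)
  +(−1)^1/∏(1,1,1,1,1,1)! = -1  (running -7/8)
  +(−1)^2/∏(2,0,0,0,2,2)! = 1/8  (running -3/4)
⟨..|..⟩ = √(32/63)·(-3/4) = -0.534522

−√(2/7) ≈ -0.534522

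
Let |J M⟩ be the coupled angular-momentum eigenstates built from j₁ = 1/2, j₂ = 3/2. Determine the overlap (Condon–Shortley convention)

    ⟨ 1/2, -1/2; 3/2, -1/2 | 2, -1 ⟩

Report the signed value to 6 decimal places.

√[5·0!1!3!/5! · 0!1!1!2!1!3!] = √(3)
  +(−1)^0/∏(0,0,1,1,0,2)! = 1/2  (running 1/2)
⟨..|..⟩ = √(3)·(1/2) = +0.866025

+0.866025  (= +√(3/4))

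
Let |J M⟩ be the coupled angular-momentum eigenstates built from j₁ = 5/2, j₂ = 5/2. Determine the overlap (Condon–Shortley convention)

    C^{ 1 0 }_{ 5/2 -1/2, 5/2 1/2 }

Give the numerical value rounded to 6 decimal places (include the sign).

+0.119523  (= +√(1/70))

j₁+j₂−J=4  J+j₁−j₂=1  J−j₁+j₂=1  j₁+j₂+J+1=7
(j₁±m₁, j₂±m₂, J±M) = (2,3,3,2,1,1)
P² = 72/35
sum k=2..3:
  [2] +1/4 = 1/4
  [3] −1/6 = -1/6
S = 1/12
C² = P²·S² = 1/70 ; C = +0.119523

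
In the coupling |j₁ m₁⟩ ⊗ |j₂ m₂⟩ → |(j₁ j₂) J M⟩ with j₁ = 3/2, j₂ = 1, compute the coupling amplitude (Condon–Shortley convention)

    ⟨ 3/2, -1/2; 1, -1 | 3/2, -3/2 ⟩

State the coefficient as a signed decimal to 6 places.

+√(2/5) = +0.632456

j₁+j₂−J=1  J+j₁−j₂=2  J−j₁+j₂=1  j₁+j₂+J+1=5
(j₁±m₁, j₂±m₂, J±M) = (1,2,0,2,0,3)
P² = 8/5
sum k=0..0:
  [0] +1/2 = 1/2
S = 1/2
C² = P²·S² = 2/5 ; C = +0.632456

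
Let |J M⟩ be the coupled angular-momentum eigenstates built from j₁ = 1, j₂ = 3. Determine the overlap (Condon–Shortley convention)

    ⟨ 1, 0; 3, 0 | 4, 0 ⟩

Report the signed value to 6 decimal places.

+√(4/7) ≈ +0.755929

j₁+j₂−J=0  J+j₁−j₂=2  J−j₁+j₂=6  j₁+j₂+J+1=9
(j₁±m₁, j₂±m₂, J±M) = (1,1,3,3,4,4)
P² = 5184/7
sum k=0..0:
  [0] +1/36 = 1/36
S = 1/36
C² = P²·S² = 4/7 ; C = +0.755929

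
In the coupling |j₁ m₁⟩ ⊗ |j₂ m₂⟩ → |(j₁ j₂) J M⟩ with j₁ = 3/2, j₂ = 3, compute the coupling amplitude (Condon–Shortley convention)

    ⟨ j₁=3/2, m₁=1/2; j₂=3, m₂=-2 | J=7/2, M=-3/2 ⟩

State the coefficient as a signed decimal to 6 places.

+√(3/7) = +0.654654

triangle: 1!×2!×5!/9! = 240/362880
(j±m)!: 2!×1!×1!×5!×2!×5! = 57600
prefactor² = (2J+1)×Δ×N² = 6400/21
  k=0: +1/(0!×1!×1!×1!×1!×4!) = 1/24
  k=1: −1/(1!×0!×0!×0!×2!×5!) = -1/240
Σ = 3/80  ⇒  CG² = 6400/21×3/80² = 3/7
CG = +√(3/7) = +0.654654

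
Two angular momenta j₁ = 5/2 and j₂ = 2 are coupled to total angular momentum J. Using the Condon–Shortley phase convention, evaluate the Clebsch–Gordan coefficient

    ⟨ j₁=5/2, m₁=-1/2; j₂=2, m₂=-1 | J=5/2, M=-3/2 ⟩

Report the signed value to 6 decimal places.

triangle: 2!·3!·2!/8! = 24/40320
(j±m)!: 2!·3!·1!·3!·1!·4! = 1728
prefactor² = (2J+1)·Δ·N² = 216/35
  k=0: +1/(0!·2!·3!·1!·0!·1!) = 1/12
  k=1: −1/(1!·1!·2!·0!·1!·2!) = -1/4
Σ = -1/6  ⇒  CG² = 216/35·(-1/6)² = 6/35
CG = −√(6/35) = -0.414039

−√(6/35) = -0.414039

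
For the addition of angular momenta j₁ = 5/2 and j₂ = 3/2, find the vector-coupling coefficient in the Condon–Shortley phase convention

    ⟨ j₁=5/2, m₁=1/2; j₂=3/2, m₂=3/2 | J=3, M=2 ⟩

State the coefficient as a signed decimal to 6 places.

−√(1/2) = -0.707107

j₁+j₂−J=1  J+j₁−j₂=4  J−j₁+j₂=2  j₁+j₂+J+1=8
(j₁±m₁, j₂±m₂, J±M) = (3,2,3,0,5,1)
P² = 72
sum k=1..1:
  [1] −1/12 = -1/12
S = -1/12
C² = P²·S² = 1/2 ; C = -0.707107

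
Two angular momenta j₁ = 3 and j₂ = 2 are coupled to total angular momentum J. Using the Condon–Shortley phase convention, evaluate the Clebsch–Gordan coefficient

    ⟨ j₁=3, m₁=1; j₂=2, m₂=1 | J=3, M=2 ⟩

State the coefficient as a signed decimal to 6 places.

−√(1/4) ≈ -0.500000

√[7·2!4!2!/9! · 4!2!3!1!5!1!] = √(64)
  +(−1)^1/∏(1,1,1,2,3,0)! = -1/12  (running -1/12)
  +(−1)^2/∏(2,0,0,1,4,1)! = 1/48  (running -1/16)
⟨..|..⟩ = √(64)·(-1/16) = -0.500000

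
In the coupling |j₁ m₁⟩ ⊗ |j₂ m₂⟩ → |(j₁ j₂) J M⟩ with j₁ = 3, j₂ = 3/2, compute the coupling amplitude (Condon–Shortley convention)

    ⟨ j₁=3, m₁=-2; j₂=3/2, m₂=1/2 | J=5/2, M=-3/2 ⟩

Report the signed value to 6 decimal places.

√[6·2!4!1!/8! · 1!5!2!1!1!4!] = √(288/7)
  +(−1)^1/∏(1,1,4,1,0,0)! = -1/24  (running -1/24)
  +(−1)^2/∏(2,0,3,0,1,1)! = 1/12  (running 1/24)
⟨..|..⟩ = √(288/7)·(1/24) = +0.267261

+0.267261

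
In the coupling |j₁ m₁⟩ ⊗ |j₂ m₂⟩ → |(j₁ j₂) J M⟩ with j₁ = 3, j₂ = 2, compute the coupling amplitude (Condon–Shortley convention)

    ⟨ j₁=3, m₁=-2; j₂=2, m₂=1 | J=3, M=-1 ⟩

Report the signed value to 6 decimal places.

+0.500000

j₁+j₂−J=2  J+j₁−j₂=4  J−j₁+j₂=2  j₁+j₂+J+1=9
(j₁±m₁, j₂±m₂, J±M) = (1,5,3,1,2,4)
P² = 64
sum k=1..2:
  [1] −1/48 = -1/48
  [2] +1/12 = 1/12
S = 1/16
C² = P²·S² = 1/4 ; C = +0.500000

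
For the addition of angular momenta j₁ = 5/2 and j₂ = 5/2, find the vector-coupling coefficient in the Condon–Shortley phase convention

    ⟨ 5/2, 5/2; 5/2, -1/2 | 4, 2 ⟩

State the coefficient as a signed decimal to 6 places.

+√(9/28) = +0.566947

triangle: 1!×4!×4!/10! = 576/3628800
(j±m)!: 5!×0!×2!×3!×6!×2! = 2073600
prefactor² = (2J+1)×Δ×N² = 20736/7
  k=0: +1/(0!×1!×0!×2!×4!×2!) = 1/96
Σ = 1/96  ⇒  CG² = 20736/7×1/96² = 9/28
CG = +√(9/28) = +0.566947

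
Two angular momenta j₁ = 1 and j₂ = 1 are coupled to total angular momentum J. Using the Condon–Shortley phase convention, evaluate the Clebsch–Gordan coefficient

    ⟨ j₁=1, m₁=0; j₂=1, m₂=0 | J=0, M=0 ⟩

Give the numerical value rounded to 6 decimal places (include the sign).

-0.577350  (= −√(1/3))

j₁+j₂−J=2  J+j₁−j₂=0  J−j₁+j₂=0  j₁+j₂+J+1=3
(j₁±m₁, j₂±m₂, J±M) = (1,1,1,1,0,0)
P² = 1/3
sum k=1..1:
  [1] −1/1 = -1
S = -1
C² = P²·S² = 1/3 ; C = -0.577350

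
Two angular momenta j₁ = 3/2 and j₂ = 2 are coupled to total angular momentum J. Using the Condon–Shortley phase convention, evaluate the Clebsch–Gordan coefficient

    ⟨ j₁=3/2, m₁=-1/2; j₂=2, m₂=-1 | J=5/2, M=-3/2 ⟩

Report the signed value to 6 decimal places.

+0.169031

triangle: 1!×2!×3!/7! = 12/5040
(j±m)!: 1!×2!×1!×3!×1!×4! = 288
prefactor² = (2J+1)×Δ×N² = 144/35
  k=0: +1/(0!×1!×2!×1!×0!×2!) = 1/4
  k=1: −1/(1!×0!×1!×0!×1!×3!) = -1/6
Σ = 1/12  ⇒  CG² = 144/35×1/12² = 1/35
CG = +√(1/35) = +0.169031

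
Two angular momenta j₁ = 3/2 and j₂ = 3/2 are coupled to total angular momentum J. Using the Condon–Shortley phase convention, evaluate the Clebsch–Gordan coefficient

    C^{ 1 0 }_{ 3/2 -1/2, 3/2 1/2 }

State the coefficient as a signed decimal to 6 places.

j₁+j₂−J=2  J+j₁−j₂=1  J−j₁+j₂=1  j₁+j₂+J+1=5
(j₁±m₁, j₂±m₂, J±M) = (1,2,2,1,1,1)
P² = 1/5
sum k=1..2:
  [1] −1/1 = -1
  [2] +1/2 = 1/2
S = -1/2
C² = P²·S² = 1/20 ; C = -0.223607

−√(1/20) = -0.223607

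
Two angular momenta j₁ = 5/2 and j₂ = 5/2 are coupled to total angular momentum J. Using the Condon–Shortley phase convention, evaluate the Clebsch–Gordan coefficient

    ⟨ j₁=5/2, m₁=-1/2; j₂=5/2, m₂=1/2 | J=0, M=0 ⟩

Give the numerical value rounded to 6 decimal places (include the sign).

triangle: 5!×0!×0!/6! = 120/720
(j±m)!: 2!×3!×3!×2!×0!×0! = 144
prefactor² = (2J+1)×Δ×N² = 24
  k=3: −1/(3!×2!×0!×0!×0!×0!) = -1/12
Σ = -1/12  ⇒  CG² = 24×(-1/12)² = 1/6
CG = −√(1/6) = -0.408248

-0.408248  (= −√(1/6))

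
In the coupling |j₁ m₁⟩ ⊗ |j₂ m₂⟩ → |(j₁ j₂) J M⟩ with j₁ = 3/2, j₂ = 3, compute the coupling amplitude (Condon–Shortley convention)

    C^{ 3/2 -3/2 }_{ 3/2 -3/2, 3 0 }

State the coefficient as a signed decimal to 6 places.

√[4·3!0!3!/7! · 0!3!3!3!0!3!] = √(1296/35)
  +(−1)^3/∏(3,0,0,0,0,3)! = -1/36  (running -1/36)
⟨..|..⟩ = √(1296/35)·(-1/36) = -0.169031

−√(1/35) ≈ -0.169031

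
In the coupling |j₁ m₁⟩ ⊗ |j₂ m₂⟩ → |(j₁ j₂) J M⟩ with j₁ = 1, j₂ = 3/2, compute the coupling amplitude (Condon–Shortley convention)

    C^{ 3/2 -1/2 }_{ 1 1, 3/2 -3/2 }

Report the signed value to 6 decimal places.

√[4·1!1!2!/5! · 2!0!0!3!1!2!] = √(8/5)
  +(−1)^0/∏(0,1,0,0,1,2)! = 1/2  (running 1/2)
⟨..|..⟩ = √(8/5)·(1/2) = +0.632456

+0.632456  (= +√(2/5))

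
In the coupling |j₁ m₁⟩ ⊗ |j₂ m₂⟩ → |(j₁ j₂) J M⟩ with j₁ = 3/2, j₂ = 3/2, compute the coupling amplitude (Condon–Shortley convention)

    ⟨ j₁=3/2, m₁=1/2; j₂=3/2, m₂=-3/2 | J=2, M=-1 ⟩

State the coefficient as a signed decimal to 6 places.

triangle: 1!*2!*2!/6! = 4/720
(j±m)!: 2!*1!*0!*3!*1!*3! = 72
prefactor² = (2J+1)*Δ*N² = 2
  k=0: +1/(0!*1!*1!*0!*1!*2!) = 1/2
Σ = 1/2  ⇒  CG² = 2*1/2² = 1/2
CG = +√(1/2) = +0.707107

+0.707107  (= +√(1/2))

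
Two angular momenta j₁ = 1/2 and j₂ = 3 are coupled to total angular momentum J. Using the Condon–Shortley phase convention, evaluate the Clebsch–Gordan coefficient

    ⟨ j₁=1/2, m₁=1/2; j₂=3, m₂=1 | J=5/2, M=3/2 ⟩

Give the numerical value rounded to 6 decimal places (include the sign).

+√(2/7) ≈ +0.534522

triangle: 1!*0!*5!/7! = 120/5040
(j±m)!: 1!*0!*4!*2!*4!*1! = 1152
prefactor² = (2J+1)*Δ*N² = 1152/7
  k=0: +1/(0!*1!*0!*4!*0!*1!) = 1/24
Σ = 1/24  ⇒  CG² = 1152/7*1/24² = 2/7
CG = +√(2/7) = +0.534522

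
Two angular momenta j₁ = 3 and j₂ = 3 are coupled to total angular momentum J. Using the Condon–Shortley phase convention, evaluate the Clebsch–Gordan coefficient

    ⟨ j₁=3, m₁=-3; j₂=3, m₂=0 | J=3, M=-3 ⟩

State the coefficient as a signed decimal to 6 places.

−√(1/6) ≈ -0.408248

triangle: 3!*3!*3!/10! = 216/3628800
(j±m)!: 0!*6!*3!*3!*0!*6! = 18662400
prefactor² = (2J+1)*Δ*N² = 7776
  k=3: −1/(3!*0!*3!*0!*0!*3!) = -1/216
Σ = -1/216  ⇒  CG² = 7776*(-1/216)² = 1/6
CG = −√(1/6) = -0.408248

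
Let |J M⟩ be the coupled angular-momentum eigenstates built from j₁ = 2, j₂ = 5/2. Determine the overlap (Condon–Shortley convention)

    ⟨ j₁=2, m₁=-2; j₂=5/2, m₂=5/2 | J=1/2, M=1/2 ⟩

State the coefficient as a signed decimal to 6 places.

+0.577350

triangle: 4!*0!*1!/6! = 24/720
(j±m)!: 0!*4!*5!*0!*1!*0! = 2880
prefactor² = (2J+1)*Δ*N² = 192
  k=4: +1/(4!*0!*0!*1!*0!*0!) = 1/24
Σ = 1/24  ⇒  CG² = 192*1/24² = 1/3
CG = +√(1/3) = +0.577350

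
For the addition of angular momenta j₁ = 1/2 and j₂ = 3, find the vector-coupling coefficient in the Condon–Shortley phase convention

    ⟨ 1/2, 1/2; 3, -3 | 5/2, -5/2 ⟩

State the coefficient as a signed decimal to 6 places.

+√(6/7) = +0.925820

√[6·1!0!5!/7! · 1!0!0!6!0!5!] = √(86400/7)
  +(−1)^0/∏(0,1,0,0,0,5)! = 1/120  (running 1/120)
⟨..|..⟩ = √(86400/7)·(1/120) = +0.925820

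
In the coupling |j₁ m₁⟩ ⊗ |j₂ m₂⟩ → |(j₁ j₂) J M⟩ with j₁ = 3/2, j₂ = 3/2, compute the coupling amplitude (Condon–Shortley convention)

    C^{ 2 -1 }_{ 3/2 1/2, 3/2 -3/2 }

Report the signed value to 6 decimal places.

+0.707107  (= +√(1/2))

triangle: 1!·2!·2!/6! = 4/720
(j±m)!: 2!·1!·0!·3!·1!·3! = 72
prefactor² = (2J+1)·Δ·N² = 2
  k=0: +1/(0!·1!·1!·0!·1!·2!) = 1/2
Σ = 1/2  ⇒  CG² = 2·1/2² = 1/2
CG = +√(1/2) = +0.707107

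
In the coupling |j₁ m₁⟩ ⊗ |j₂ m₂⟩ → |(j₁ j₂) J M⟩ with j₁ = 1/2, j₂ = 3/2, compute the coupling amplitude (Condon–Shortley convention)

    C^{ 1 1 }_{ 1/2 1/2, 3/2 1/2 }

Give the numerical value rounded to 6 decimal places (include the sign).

+√(1/4) = +0.500000

j₁+j₂−J=1  J+j₁−j₂=0  J−j₁+j₂=2  j₁+j₂+J+1=4
(j₁±m₁, j₂±m₂, J±M) = (1,0,2,1,2,0)
P² = 1
sum k=0..0:
  [0] +1/2 = 1/2
S = 1/2
C² = P²·S² = 1/4 ; C = +0.500000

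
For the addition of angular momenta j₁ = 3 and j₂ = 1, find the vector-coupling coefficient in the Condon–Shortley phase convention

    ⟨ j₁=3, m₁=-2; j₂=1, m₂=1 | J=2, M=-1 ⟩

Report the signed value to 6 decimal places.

+0.690066

triangle: 2!·4!·0!/7! = 48/5040
(j±m)!: 1!·5!·2!·0!·1!·3! = 1440
prefactor² = (2J+1)·Δ·N² = 480/7
  k=2: +1/(2!·0!·3!·0!·1!·0!) = 1/12
Σ = 1/12  ⇒  CG² = 480/7·1/12² = 10/21
CG = +√(10/21) = +0.690066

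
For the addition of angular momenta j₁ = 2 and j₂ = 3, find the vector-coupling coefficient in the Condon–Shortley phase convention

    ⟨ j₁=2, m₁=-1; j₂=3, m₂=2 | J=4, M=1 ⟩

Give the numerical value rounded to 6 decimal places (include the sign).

−√(7/20) ≈ -0.591608

j₁+j₂−J=1  J+j₁−j₂=3  J−j₁+j₂=5  j₁+j₂+J+1=10
(j₁±m₁, j₂±m₂, J±M) = (1,3,5,1,5,3)
P² = 6480/7
sum k=0..1:
  [0] +1/720 = 1/720
  [1] −1/48 = -1/48
S = -7/360
C² = P²·S² = 7/20 ; C = -0.591608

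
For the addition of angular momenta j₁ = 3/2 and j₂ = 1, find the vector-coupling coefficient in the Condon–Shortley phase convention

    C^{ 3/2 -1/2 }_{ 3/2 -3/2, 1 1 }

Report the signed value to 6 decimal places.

j₁+j₂−J=1  J+j₁−j₂=2  J−j₁+j₂=1  j₁+j₂+J+1=5
(j₁±m₁, j₂±m₂, J±M) = (0,3,2,0,1,2)
P² = 8/5
sum k=1..1:
  [1] −1/2 = -1/2
S = -1/2
C² = P²·S² = 2/5 ; C = -0.632456

-0.632456  (= −√(2/5))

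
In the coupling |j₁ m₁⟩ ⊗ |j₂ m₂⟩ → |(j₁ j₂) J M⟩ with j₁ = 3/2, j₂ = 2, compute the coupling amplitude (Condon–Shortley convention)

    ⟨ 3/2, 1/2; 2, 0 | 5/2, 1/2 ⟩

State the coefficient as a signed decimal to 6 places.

j₁+j₂−J=1  J+j₁−j₂=2  J−j₁+j₂=3  j₁+j₂+J+1=7
(j₁±m₁, j₂±m₂, J±M) = (2,1,2,2,3,2)
P² = 48/35
sum k=0..1:
  [0] +1/2 = 1/2
  [1] −1/4 = -1/4
S = 1/4
C² = P²·S² = 3/35 ; C = +0.292770

+0.292770  (= +√(3/35))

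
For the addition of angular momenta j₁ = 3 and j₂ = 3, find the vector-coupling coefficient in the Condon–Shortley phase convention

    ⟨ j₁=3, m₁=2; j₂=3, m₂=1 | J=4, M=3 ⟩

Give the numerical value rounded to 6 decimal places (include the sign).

j₁+j₂−J=2  J+j₁−j₂=4  J−j₁+j₂=4  j₁+j₂+J+1=11
(j₁±m₁, j₂±m₂, J±M) = (5,1,4,2,7,1)
P² = 82944/11
sum k=0..1:
  [0] +1/288 = 1/288
  [1] −1/144 = -1/144
S = -1/288
C² = P²·S² = 1/11 ; C = -0.301511

−√(1/11) ≈ -0.301511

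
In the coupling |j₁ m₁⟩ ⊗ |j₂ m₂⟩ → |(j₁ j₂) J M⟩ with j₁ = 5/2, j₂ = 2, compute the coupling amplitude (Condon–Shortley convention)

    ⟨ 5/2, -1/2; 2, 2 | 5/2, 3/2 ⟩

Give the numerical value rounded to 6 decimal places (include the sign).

+√(27/70) ≈ +0.621059

√[6·2!3!2!/8! · 2!3!4!0!4!1!] = √(864/35)
  +(−1)^2/∏(2,0,1,2,2,0)! = 1/8  (running 1/8)
⟨..|..⟩ = √(864/35)·(1/8) = +0.621059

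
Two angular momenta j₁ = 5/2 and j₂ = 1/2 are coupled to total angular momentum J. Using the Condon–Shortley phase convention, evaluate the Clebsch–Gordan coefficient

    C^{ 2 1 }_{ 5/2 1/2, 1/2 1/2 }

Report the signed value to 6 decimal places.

−√(1/3) = -0.577350

triangle: 1!·4!·0!/6! = 24/720
(j±m)!: 3!·2!·1!·0!·3!·1! = 72
prefactor² = (2J+1)·Δ·N² = 12
  k=1: −1/(1!·0!·1!·0!·3!·0!) = -1/6
Σ = -1/6  ⇒  CG² = 12·(-1/6)² = 1/3
CG = −√(1/3) = -0.577350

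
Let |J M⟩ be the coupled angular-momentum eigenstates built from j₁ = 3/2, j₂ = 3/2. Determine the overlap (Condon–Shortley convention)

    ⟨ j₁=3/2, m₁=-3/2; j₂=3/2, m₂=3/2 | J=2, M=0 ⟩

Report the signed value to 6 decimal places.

√[5·1!2!2!/6! · 0!3!3!0!2!2!] = √(4)
  +(−1)^1/∏(1,0,2,2,0,0)! = -1/4  (running -1/4)
⟨..|..⟩ = √(4)·(-1/4) = -0.500000

-0.500000  (= −√(1/4))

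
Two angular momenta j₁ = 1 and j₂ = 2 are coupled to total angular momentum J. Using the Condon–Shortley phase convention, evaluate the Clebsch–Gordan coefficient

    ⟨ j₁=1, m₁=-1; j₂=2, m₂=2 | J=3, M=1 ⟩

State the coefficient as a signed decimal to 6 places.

+0.258199

√[7·0!2!4!/7! · 0!2!4!0!4!2!] = √(768/5)
  +(−1)^0/∏(0,0,2,4,0,0)! = 1/48  (running 1/48)
⟨..|..⟩ = √(768/5)·(1/48) = +0.258199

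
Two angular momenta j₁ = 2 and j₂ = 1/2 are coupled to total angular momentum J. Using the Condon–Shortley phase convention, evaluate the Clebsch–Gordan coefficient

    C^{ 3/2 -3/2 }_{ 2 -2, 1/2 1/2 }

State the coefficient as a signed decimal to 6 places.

j₁+j₂−J=1  J+j₁−j₂=3  J−j₁+j₂=0  j₁+j₂+J+1=5
(j₁±m₁, j₂±m₂, J±M) = (0,4,1,0,0,3)
P² = 144/5
sum k=1..1:
  [1] −1/6 = -1/6
S = -1/6
C² = P²·S² = 4/5 ; C = -0.894427

−√(4/5) ≈ -0.894427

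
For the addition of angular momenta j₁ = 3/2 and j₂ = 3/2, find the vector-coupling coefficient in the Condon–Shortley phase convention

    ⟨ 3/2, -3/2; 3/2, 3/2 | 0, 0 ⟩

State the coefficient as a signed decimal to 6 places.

−√(1/4) = -0.500000

j₁+j₂−J=3  J+j₁−j₂=0  J−j₁+j₂=0  j₁+j₂+J+1=4
(j₁±m₁, j₂±m₂, J±M) = (0,3,3,0,0,0)
P² = 9
sum k=3..3:
  [3] −1/6 = -1/6
S = -1/6
C² = P²·S² = 1/4 ; C = -0.500000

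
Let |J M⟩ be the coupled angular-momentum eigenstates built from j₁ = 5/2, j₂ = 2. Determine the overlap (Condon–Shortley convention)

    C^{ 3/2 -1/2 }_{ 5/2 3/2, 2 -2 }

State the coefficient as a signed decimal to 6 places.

+√(32/105) = +0.552052

j₁+j₂−J=3  J+j₁−j₂=2  J−j₁+j₂=1  j₁+j₂+J+1=7
(j₁±m₁, j₂±m₂, J±M) = (4,1,0,4,1,2)
P² = 384/35
sum k=0..0:
  [0] +1/6 = 1/6
S = 1/6
C² = P²·S² = 32/105 ; C = +0.552052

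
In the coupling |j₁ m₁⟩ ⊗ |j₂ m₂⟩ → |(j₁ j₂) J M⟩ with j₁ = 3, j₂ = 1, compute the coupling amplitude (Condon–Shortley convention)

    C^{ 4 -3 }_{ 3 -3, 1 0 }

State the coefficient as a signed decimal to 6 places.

triangle: 0!×6!×2!/9! = 1440/362880
(j±m)!: 0!×6!×1!×1!×1!×7! = 3628800
prefactor² = (2J+1)×Δ×N² = 129600
  k=0: +1/(0!×0!×6!×1!×0!×1!) = 1/720
Σ = 1/720  ⇒  CG² = 129600×1/720² = 1/4
CG = +√(1/4) = +0.500000

+0.500000  (= +√(1/4))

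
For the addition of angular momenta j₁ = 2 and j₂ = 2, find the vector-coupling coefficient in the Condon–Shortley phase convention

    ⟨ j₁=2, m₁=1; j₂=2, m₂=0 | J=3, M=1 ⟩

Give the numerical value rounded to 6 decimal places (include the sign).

+0.447214  (= +√(1/5))

j₁+j₂−J=1  J+j₁−j₂=3  J−j₁+j₂=3  j₁+j₂+J+1=8
(j₁±m₁, j₂±m₂, J±M) = (3,1,2,2,4,2)
P² = 36/5
sum k=0..1:
  [0] +1/4 = 1/4
  [1] −1/12 = -1/12
S = 1/6
C² = P²·S² = 1/5 ; C = +0.447214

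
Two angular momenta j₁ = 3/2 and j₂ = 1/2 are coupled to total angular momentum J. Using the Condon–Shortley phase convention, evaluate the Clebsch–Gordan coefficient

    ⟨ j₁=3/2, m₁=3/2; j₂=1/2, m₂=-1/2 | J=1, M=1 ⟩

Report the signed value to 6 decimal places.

j₁+j₂−J=1  J+j₁−j₂=2  J−j₁+j₂=0  j₁+j₂+J+1=4
(j₁±m₁, j₂±m₂, J±M) = (3,0,0,1,2,0)
P² = 3
sum k=0..0:
  [0] +1/2 = 1/2
S = 1/2
C² = P²·S² = 3/4 ; C = +0.866025

+√(3/4) ≈ +0.866025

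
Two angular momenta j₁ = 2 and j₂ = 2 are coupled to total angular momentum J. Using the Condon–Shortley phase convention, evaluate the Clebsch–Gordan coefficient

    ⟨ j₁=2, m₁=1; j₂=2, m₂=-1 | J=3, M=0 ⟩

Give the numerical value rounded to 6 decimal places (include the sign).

+√(2/5) ≈ +0.632456

j₁+j₂−J=1  J+j₁−j₂=3  J−j₁+j₂=3  j₁+j₂+J+1=8
(j₁±m₁, j₂±m₂, J±M) = (3,1,1,3,3,3)
P² = 81/10
sum k=0..1:
  [0] +1/4 = 1/4
  [1] −1/36 = -1/36
S = 2/9
C² = P²·S² = 2/5 ; C = +0.632456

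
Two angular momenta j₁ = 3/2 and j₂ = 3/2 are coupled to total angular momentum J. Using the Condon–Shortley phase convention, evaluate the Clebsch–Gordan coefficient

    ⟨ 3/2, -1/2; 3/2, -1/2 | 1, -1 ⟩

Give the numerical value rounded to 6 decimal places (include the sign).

j₁+j₂−J=2  J+j₁−j₂=1  J−j₁+j₂=1  j₁+j₂+J+1=5
(j₁±m₁, j₂±m₂, J±M) = (1,2,1,2,0,2)
P² = 2/5
sum k=1..1:
  [1] −1/1 = -1
S = -1
C² = P²·S² = 2/5 ; C = -0.632456

-0.632456  (= −√(2/5))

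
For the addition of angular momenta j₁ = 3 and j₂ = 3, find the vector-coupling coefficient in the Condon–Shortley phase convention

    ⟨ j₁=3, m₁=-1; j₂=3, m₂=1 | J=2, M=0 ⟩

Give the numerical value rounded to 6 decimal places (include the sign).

-0.327327  (= −√(3/28))

√[5·4!2!2!/9! · 2!4!4!2!2!2!] = √(256/21)
  +(−1)^2/∏(2,2,2,2,0,0)! = 1/16  (running 1/16)
  +(−1)^3/∏(3,1,1,1,1,1)! = -1/6  (running -5/48)
  +(−1)^4/∏(4,0,0,0,2,2)! = 1/96  (running -3/32)
⟨..|..⟩ = √(256/21)·(-3/32) = -0.327327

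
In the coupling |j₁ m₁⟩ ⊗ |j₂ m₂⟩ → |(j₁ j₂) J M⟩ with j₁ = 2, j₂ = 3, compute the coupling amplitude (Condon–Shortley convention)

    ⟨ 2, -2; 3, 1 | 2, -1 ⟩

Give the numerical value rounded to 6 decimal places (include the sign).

√[5·3!1!3!/8! · 0!4!4!2!1!3!] = √(216/7)
  +(−1)^3/∏(3,0,1,1,0,2)! = -1/12  (running -1/12)
⟨..|..⟩ = √(216/7)·(-1/12) = -0.462910

-0.462910  (= −√(3/14))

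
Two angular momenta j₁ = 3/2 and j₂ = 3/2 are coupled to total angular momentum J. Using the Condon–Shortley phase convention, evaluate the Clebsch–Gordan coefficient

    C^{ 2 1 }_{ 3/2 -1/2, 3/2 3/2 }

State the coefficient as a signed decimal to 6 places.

−√(1/2) = -0.707107

√[5·1!2!2!/6! · 1!2!3!0!3!1!] = √(2)
  +(−1)^1/∏(1,0,1,2,1,0)! = -1/2  (running -1/2)
⟨..|..⟩ = √(2)·(-1/2) = -0.707107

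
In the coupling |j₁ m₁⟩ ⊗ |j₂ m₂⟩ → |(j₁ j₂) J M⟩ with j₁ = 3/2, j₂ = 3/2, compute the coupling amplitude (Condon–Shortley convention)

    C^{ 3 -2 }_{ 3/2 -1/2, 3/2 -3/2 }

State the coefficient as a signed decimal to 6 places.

triangle: 0!*3!*3!/7! = 36/5040
(j±m)!: 1!*2!*0!*3!*1!*5! = 1440
prefactor² = (2J+1)*Δ*N² = 72
  k=0: +1/(0!*0!*2!*0!*1!*3!) = 1/12
Σ = 1/12  ⇒  CG² = 72*1/12² = 1/2
CG = +√(1/2) = +0.707107

+0.707107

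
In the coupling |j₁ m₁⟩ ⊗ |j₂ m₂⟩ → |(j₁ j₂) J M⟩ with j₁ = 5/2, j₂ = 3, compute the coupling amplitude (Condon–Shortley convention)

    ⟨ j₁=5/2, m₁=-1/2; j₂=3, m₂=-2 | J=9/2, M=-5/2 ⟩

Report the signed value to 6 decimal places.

√[10·1!4!5!/11! · 2!3!1!5!2!7!] = √(115200/11)
  +(−1)^0/∏(0,1,3,1,1,4)! = 1/144  (running 1/144)
  +(−1)^1/∏(1,0,2,0,2,5)! = -1/480  (running 7/1440)
⟨..|..⟩ = √(115200/11)·(7/1440) = +0.497468

+√(49/198) ≈ +0.497468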